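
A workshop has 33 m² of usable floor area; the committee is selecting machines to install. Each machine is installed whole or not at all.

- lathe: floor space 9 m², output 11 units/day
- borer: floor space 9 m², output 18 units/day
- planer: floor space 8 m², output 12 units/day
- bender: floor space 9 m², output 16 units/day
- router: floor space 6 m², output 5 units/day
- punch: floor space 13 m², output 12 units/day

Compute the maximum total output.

51

borer + planer + bender: floor space 9 + 8 + 9 = 26 ≤ 33, output 18 + 12 + 16 = 46.
borer + planer + bender + router: floor space 9 + 8 + 9 + 6 = 32 ≤ 33, output 18 + 12 + 16 + 5 = 51.
lathe + borer + bender + router: floor space 9 + 9 + 9 + 6 = 33 ≤ 33, output 11 + 18 + 16 + 5 = 50.
Best is borer, planer, bender, and router with total output 51.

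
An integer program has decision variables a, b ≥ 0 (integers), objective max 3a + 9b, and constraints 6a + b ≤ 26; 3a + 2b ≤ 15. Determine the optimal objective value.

The continuous relaxation peaks at (0, 7.5) with value 67.50; rounding to a feasible lattice point costs some objective.
(a,b)=(0,7): 6·0+1·7=7≤26, 3·0+2·7=14≤15, objective 63.
(a,b)=(1,6): 6·1+1·6=12≤26, 3·1+2·6=15≤15, objective 57.
(a,b)=(0,6): 6·0+1·6=6≤26, 3·0+2·6=12≤15, objective 54.
No feasible integer point exceeds 63.

63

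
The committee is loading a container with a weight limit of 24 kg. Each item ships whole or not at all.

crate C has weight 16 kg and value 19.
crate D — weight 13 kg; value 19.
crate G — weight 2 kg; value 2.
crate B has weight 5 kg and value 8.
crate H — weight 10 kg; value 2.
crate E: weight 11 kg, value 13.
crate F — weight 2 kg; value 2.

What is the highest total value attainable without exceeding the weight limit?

crate D + crate E: weight 13 + 11 = 24 ≤ 24, value 19 + 13 = 32.
crate D + crate G + crate B + crate F: weight 13 + 2 + 5 + 2 = 22 ≤ 24, value 19 + 2 + 8 + 2 = 31.
crate D + crate G + crate B: weight 13 + 2 + 5 = 20 ≤ 24, value 19 + 2 + 8 = 29.
Best is crate D and crate E with total value 32.

32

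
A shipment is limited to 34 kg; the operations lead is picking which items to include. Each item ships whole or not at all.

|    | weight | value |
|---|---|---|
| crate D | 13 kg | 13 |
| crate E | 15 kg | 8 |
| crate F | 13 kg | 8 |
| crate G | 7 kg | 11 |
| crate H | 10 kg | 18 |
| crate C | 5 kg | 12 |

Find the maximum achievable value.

43

Allowing fractional choices, the relaxed optimum would be about 53.0, but items are indivisible.
crate D + crate H + crate C: weight 13 + 10 + 5 = 28 ≤ 34, value 13 + 18 + 12 = 43.
crate G + crate H + crate C: weight 7 + 10 + 5 = 22 ≤ 34, value 11 + 18 + 12 = 41.
crate D + crate G + crate H: weight 13 + 7 + 10 = 30 ≤ 34, value 13 + 11 + 18 = 42.
Best is crate D, crate H, and crate C with total value 43.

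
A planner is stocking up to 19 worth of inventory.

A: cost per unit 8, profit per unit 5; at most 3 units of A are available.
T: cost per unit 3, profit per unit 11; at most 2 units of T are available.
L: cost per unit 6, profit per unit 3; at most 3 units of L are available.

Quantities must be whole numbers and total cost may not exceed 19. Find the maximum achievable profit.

T has the best ratio (11/3); taking only T gives at most 2×11 = 22 (stopped by the supply cap of 2).
Mixing does better — 2×T and 2×L: cost 18 ≤ 19, profit 2·11 + 2·3 = 28.

28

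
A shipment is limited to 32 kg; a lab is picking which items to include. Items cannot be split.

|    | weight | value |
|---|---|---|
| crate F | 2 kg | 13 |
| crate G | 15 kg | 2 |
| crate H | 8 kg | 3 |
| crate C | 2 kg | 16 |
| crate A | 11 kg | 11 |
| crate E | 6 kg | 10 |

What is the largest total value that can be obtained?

Allowing fractional choices, the relaxed optimum would be about 53.4, but items are indivisible.
crate F + crate H + crate C + crate A + crate E: weight 2 + 8 + 2 + 11 + 6 = 29 ≤ 32, value 13 + 3 + 16 + 11 + 10 = 53.
crate F + crate C + crate A + crate E: weight 2 + 2 + 11 + 6 = 21 ≤ 32, value 13 + 16 + 11 + 10 = 50.
Best is crate F, crate H, crate C, crate A, and crate E with total value 53.

53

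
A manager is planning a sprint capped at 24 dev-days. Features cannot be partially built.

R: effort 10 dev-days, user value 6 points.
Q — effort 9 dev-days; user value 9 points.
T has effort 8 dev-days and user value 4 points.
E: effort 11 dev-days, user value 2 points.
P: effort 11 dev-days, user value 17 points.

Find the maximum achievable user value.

26

Allowing fractional choices, the relaxed optimum would be about 28.4, but features are indivisible.
Q + P: effort 9 + 11 = 20 ≤ 24, user value 9 + 17 = 26.
T + P: effort 8 + 11 = 19 ≤ 24, user value 4 + 17 = 21.
R + P: effort 10 + 11 = 21 ≤ 24, user value 6 + 17 = 23.
Best is Q and P with total user value 26.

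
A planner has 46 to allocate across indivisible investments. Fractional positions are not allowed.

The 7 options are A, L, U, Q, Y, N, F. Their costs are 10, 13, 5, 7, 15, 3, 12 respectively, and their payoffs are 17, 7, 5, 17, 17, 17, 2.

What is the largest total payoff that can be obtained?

This is an integer program with binary decision variables.
A + Q + Y + N: cost 10 + 7 + 15 + 3 = 35 ≤ 46, payoff 17 + 17 + 17 + 17 = 68.
A + U + Q + Y + N: cost 10 + 5 + 7 + 15 + 3 = 40 ≤ 46, payoff 17 + 5 + 17 + 17 + 17 = 73.
Best is A, U, Q, Y, and N with total payoff 73.

73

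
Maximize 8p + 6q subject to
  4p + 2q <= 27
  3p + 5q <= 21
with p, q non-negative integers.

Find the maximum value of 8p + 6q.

The continuous relaxation peaks at (6.64, 0.214) with value 54.43; rounding to a feasible lattice point costs some objective.
(p,q)=(6,0): 4·6+2·0=24≤27, 3·6+5·0=18≤21, objective 48.
(p,q)=(5,1): 4·5+2·1=22≤27, 3·5+5·1=20≤21, objective 46.
(p,q)=(5,0): 4·5+2·0=20≤27, 3·5+5·0=15≤21, objective 40.
The best lattice point is (6,0), giving 48.

48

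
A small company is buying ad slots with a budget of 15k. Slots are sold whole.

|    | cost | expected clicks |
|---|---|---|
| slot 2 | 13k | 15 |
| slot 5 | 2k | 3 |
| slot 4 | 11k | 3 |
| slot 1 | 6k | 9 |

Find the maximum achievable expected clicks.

18

Allowing fractional choices, the relaxed optimum would be about 20.1, but ad slots are indivisible.
slot 2 + slot 5: cost 13 + 2 = 15 ≤ 15, expected clicks 15 + 3 = 18.
slot 2: cost 13 ≤ 15, expected clicks 15.
Best is slot 2 and slot 5 with total expected clicks 18.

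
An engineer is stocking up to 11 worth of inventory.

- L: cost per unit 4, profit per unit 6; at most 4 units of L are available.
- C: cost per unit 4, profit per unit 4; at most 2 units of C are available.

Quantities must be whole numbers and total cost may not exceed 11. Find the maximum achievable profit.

2×L: cost 8 ≤ 11, profit 2·6 = 12.
1×L and 1×C: cost 8 ≤ 11, profit 1·6 + 1·4 = 10.
Best is 12.

12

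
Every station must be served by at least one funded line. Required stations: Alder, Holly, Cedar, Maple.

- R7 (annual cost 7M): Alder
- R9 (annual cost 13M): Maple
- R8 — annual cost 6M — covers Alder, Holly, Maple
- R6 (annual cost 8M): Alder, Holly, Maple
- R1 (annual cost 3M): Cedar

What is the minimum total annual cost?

Choose R8 and R1: together they cover Alder, Holly, Cedar, Maple — every station.
Total annual cost: 6 + 3 = 9.
No cover costs less than 9.

9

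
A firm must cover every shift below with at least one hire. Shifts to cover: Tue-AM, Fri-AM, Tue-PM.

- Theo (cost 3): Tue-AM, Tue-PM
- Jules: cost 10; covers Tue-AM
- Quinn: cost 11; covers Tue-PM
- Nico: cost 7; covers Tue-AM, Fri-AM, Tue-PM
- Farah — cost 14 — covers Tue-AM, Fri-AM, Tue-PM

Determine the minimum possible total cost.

7

This is an integer covering problem.
The greedy cost-per-new-shift heuristic would pick Theo and Nico for 10, but a cheaper cover exists.
Nico alone covers Tue-AM, Fri-AM, Tue-PM — every shift.
Total cost: 7.
No cover costs less than 7.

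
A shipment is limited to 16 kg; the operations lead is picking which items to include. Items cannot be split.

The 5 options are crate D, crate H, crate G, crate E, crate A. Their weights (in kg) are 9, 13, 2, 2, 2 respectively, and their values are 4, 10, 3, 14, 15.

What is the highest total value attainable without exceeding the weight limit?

Take crate D, crate G, crate E, and crate A: weight 9 + 2 + 2 + 2 = 15 ≤ 16, value 4 + 3 + 14 + 15 = 36.
No other feasible combination does better.

36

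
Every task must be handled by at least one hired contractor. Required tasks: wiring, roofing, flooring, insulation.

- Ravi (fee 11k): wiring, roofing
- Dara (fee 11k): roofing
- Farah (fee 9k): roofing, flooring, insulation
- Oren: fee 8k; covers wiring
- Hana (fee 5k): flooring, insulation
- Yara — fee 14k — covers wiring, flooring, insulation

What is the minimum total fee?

Choose Ravi and Hana: together they cover wiring, roofing, flooring, insulation — every task.
Total fee: 11 + 5 = 16.
No cover costs less than 16.

16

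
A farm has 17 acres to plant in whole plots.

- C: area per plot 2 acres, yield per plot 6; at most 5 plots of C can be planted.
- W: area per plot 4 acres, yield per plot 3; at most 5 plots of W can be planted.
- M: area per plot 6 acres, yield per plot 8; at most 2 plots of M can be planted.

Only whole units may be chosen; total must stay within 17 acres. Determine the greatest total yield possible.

5×C and 1×W: area 14 ≤ 17, yield 5·6 + 1·3 = 33.
5×C and 1×M: area 16 ≤ 17, yield 5·6 + 1·8 = 38.
Best is 38.

38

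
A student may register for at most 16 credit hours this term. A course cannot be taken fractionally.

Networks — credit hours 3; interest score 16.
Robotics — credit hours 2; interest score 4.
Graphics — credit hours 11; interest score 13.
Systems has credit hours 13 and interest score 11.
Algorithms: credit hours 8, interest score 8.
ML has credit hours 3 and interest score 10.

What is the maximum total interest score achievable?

38

Allowing fractional choices, the relaxed optimum would be about 39.5, but courses are indivisible.
Networks + Robotics + Algorithms + ML: credit hours 3 + 2 + 8 + 3 = 16 ≤ 16, interest score 16 + 4 + 8 + 10 = 38.
Networks + Algorithms + ML: credit hours 3 + 8 + 3 = 14 ≤ 16, interest score 16 + 8 + 10 = 34.
Networks + Robotics + Graphics: credit hours 3 + 2 + 11 = 16 ≤ 16, interest score 16 + 4 + 13 = 33.
Best is Networks, Robotics, Algorithms, and ML with total interest score 38.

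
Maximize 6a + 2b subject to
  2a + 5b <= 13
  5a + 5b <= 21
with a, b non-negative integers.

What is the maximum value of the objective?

24

The continuous relaxation peaks at (4.2, 0) with value 25.20; rounding to a feasible lattice point costs some objective.
(a,b)=(4,0): 2·4+5·0=8≤13, 5·4+5·0=20≤21, objective 24.
(a,b)=(3,1): 2·3+5·1=11≤13, 5·3+5·1=20≤21, objective 20.
The best lattice point is (4,0), giving 24.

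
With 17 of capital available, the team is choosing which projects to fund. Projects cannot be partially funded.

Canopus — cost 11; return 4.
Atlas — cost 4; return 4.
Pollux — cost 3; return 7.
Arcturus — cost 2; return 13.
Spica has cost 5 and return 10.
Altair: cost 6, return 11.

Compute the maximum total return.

41

Pollux + Arcturus + Spica + Altair: cost 3 + 2 + 5 + 6 = 16 ≤ 17, return 7 + 13 + 10 + 11 = 41.
Atlas + Pollux + Arcturus + Altair: cost 4 + 3 + 2 + 6 = 15 ≤ 17, return 4 + 7 + 13 + 11 = 35.
Atlas + Arcturus + Spica + Altair: cost 4 + 2 + 5 + 6 = 17 ≤ 17, return 4 + 13 + 10 + 11 = 38.
Best is Pollux, Arcturus, Spica, and Altair with total return 41.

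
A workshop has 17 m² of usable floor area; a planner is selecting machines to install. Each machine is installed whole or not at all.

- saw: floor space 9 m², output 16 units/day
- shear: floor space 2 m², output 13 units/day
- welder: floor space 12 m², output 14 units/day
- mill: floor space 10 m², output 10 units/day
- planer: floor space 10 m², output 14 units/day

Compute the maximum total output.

29

This is an integer program with binary decision variables.
Allowing fractional choices, the relaxed optimum would be about 37.4, but machines are indivisible.
shear + welder: floor space 2 + 12 = 14 ≤ 17, output 13 + 14 = 27.
shear + planer: floor space 2 + 10 = 12 ≤ 17, output 13 + 14 = 27.
saw + shear: floor space 9 + 2 = 11 ≤ 17, output 16 + 13 = 29.
Best is saw and shear with total output 29.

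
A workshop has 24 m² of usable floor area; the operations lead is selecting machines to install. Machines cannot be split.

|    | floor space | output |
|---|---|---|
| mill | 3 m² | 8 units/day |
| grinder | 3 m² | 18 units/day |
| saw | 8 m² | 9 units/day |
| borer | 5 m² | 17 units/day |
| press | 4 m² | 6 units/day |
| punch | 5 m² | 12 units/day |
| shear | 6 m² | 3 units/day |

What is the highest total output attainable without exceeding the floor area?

64

Take mill, grinder, saw, borer, and punch: floor space 3 + 3 + 8 + 5 + 5 = 24 ≤ 24, output 8 + 18 + 9 + 17 + 12 = 64.
No other feasible combination does better.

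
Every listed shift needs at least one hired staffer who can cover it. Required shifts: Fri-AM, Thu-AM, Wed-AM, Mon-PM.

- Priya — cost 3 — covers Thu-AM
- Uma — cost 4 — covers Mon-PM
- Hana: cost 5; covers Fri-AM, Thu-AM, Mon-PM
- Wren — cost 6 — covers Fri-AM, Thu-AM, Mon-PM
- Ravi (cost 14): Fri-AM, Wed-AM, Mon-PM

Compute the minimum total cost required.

The greedy cost-per-new-shift heuristic would pick Hana and Ravi for 19, but a cheaper cover exists.
Choose Priya and Ravi: together they cover Fri-AM, Thu-AM, Wed-AM, Mon-PM — every shift.
Total cost: 3 + 14 = 17.
No cover costs less than 17.

17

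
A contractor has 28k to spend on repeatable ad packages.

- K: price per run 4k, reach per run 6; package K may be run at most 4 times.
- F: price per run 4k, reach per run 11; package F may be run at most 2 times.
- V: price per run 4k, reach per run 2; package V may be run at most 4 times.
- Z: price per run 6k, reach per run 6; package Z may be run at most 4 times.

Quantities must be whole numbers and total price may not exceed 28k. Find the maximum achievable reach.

F has the best ratio (11/4); taking only F gives at most 2×11 = 22 (stopped by the supply cap of 2).
Mixing does better — 4×K, 2×F, and 1×V: price 28 ≤ 28, reach 4·6 + 2·11 + 1·2 = 48.

48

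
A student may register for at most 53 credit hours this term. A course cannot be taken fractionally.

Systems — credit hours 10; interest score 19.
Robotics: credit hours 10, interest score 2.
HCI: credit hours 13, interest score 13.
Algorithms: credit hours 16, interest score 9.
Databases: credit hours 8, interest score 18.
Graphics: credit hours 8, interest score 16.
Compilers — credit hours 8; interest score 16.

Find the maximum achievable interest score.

This is an integer program with binary decision variables.
Allowing fractional choices, the relaxed optimum would be about 85.4, but courses are indivisible.
Systems + HCI + Databases + Graphics + Compilers: credit hours 10 + 13 + 8 + 8 + 8 = 47 ≤ 53, interest score 19 + 13 + 18 + 16 + 16 = 82.
HCI + Algorithms + Databases + Graphics + Compilers: credit hours 13 + 16 + 8 + 8 + 8 = 53 ≤ 53, interest score 13 + 9 + 18 + 16 + 16 = 72.
Systems + Algorithms + Databases + Graphics + Compilers: credit hours 10 + 16 + 8 + 8 + 8 = 50 ≤ 53, interest score 19 + 9 + 18 + 16 + 16 = 78.
Best is Systems, HCI, Databases, Graphics, and Compilers with total interest score 82.

82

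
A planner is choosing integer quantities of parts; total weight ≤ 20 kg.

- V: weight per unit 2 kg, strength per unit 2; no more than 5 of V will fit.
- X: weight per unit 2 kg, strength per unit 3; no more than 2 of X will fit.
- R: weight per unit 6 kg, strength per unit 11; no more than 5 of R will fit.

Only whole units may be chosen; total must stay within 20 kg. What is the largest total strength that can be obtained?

Take 1×X and 3×R: weight 20 ≤ 20, strength 1·3 + 3·11 = 36.
No other integer combination yields more.

36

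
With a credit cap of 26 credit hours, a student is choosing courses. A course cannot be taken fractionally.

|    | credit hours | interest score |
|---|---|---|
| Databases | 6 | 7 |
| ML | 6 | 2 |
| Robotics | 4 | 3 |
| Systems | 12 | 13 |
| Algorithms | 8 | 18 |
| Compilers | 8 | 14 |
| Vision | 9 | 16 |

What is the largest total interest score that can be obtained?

Algorithms + Compilers + Vision: credit hours 8 + 8 + 9 = 25 ≤ 26, interest score 18 + 14 + 16 = 48.
Databases + Algorithms + Vision: credit hours 6 + 8 + 9 = 23 ≤ 26, interest score 7 + 18 + 16 = 41.
Databases + Robotics + Algorithms + Compilers: credit hours 6 + 4 + 8 + 8 = 26 ≤ 26, interest score 7 + 3 + 18 + 14 = 42.
Best is Algorithms, Compilers, and Vision with total interest score 48.

48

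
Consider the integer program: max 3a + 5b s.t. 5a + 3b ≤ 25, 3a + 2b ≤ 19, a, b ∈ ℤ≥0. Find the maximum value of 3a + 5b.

Relaxing integrality, the LP optimum is 41.67 at (a,b) = (0, 8.33), which is not an integer point.
(a,b)=(0,8): 5·0+3·8=24≤25, 3·0+2·8=16≤19, objective 40.
(a,b)=(0,7): 5·0+3·7=21≤25, 3·0+2·7=14≤19, objective 35.
No feasible integer point exceeds 40.

40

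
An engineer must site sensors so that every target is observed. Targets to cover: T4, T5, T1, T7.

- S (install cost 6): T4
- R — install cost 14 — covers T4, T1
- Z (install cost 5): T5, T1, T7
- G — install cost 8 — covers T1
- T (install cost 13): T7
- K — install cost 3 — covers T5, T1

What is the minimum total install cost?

11

The greedy cost-per-new-target heuristic would pick K, Z, and S for 14, but a cheaper cover exists.
Choose S and Z: together they cover T4, T5, T1, T7 — every target.
Total install cost: 6 + 5 = 11.
No cover costs less than 11.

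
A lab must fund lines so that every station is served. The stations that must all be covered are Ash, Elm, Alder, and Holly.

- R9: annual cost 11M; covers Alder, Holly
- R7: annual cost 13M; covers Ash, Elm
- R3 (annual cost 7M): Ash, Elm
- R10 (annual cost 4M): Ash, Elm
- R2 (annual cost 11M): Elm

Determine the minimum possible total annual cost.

15

This is a weighted set-cover instance.
Choose R9 and R10: together they cover Ash, Elm, Alder, Holly — every station.
Total annual cost: 11 + 4 = 15.
No cover costs less than 15.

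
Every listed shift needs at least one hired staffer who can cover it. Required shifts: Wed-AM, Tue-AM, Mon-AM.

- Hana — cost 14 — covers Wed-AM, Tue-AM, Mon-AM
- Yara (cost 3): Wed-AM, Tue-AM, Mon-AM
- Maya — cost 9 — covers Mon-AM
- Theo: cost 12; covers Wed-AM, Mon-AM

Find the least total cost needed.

3

Yara alone covers Wed-AM, Tue-AM, Mon-AM — every shift.
Total cost: 3.
No cover costs less than 3.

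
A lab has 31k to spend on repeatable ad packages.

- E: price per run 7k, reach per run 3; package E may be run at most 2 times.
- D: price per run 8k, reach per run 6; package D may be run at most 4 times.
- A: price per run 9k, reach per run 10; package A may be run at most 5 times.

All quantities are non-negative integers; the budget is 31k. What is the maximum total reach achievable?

30

This is a bounded integer knapsack.
1×D and 2×A: price 26 ≤ 31, reach 1·6 + 2·10 = 26.
3×A: price 27 ≤ 31, reach 3·10 = 30.
Best is 30.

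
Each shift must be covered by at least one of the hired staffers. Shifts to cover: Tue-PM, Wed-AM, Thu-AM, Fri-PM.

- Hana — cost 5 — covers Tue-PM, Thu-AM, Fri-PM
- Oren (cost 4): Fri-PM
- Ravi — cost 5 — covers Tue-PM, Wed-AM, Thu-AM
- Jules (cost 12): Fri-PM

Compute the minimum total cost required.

9

The greedy cost-per-new-shift heuristic would pick Hana and Ravi for 10, but a cheaper cover exists.
Choose Oren and Ravi: together they cover Tue-PM, Wed-AM, Thu-AM, Fri-PM — every shift.
Total cost: 4 + 5 = 9.
No cover costs less than 9.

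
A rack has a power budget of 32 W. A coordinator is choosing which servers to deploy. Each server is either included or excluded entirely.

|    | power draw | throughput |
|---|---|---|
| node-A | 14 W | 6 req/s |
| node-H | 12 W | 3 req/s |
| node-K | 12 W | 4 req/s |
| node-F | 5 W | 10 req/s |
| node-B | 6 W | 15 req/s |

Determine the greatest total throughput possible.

31

Treat it as a binary knapsack problem.
node-K + node-F + node-B: power draw 12 + 5 + 6 = 23 ≤ 32, throughput 4 + 10 + 15 = 29.
node-A + node-F + node-B: power draw 14 + 5 + 6 = 25 ≤ 32, throughput 6 + 10 + 15 = 31.
Best is node-A, node-F, and node-B with total throughput 31.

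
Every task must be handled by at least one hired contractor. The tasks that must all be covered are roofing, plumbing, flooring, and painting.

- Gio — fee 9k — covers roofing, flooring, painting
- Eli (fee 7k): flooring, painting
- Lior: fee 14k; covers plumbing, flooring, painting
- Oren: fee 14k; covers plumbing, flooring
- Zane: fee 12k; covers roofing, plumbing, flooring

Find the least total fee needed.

The greedy cost-per-new-task heuristic would pick Gio and Zane for 21, but a cheaper cover exists.
Choose Eli and Zane: together they cover roofing, plumbing, flooring, painting — every task.
Total fee: 7 + 12 = 19.
No cover costs less than 19.

19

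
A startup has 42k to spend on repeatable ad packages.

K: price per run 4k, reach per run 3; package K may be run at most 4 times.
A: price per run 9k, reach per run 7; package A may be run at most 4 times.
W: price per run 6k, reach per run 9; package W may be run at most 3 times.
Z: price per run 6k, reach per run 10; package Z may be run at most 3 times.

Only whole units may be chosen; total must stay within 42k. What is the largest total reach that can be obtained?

60

Z has the best ratio (10/6); taking only Z gives at most 3×10 = 30 (stopped by the supply cap of 3).
Mixing does better — 1×K, 3×W, and 3×Z: price 40 ≤ 42, reach 1·3 + 3·9 + 3·10 = 60.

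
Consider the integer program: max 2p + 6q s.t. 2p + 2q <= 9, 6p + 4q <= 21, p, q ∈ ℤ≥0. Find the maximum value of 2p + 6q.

Relaxing integrality, the LP optimum is 27.00 at (p,q) = (0, 4.5), which is not an integer point.
(p,q)=(0,4): 2·0+2·4=8≤9, 6·0+4·4=16≤21, objective 24.
(p,q)=(1,3): 2·1+2·3=8≤9, 6·1+4·3=18≤21, objective 20.
No feasible integer point exceeds 24.

24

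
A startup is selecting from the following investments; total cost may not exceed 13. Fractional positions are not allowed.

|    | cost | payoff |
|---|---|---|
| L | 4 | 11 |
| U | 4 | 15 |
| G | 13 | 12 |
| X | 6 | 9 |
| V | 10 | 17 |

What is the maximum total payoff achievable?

26

Treat it as a binary knapsack problem.
Allowing fractional choices, the relaxed optimum would be about 34.5, but investments are indivisible.
L + X: cost 4 + 6 = 10 ≤ 13, payoff 11 + 9 = 20.
U + X: cost 4 + 6 = 10 ≤ 13, payoff 15 + 9 = 24.
L + U: cost 4 + 4 = 8 ≤ 13, payoff 11 + 15 = 26.
Best is L and U with total payoff 26.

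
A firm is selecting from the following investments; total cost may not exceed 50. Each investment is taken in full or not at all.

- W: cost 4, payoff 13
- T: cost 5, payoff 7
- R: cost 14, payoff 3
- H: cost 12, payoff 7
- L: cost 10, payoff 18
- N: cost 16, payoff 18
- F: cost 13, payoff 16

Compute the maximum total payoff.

W + T + L + N + F: cost 4 + 5 + 10 + 16 + 13 = 48 ≤ 50, payoff 13 + 7 + 18 + 18 + 16 = 72.
W + L + N + F: cost 4 + 10 + 16 + 13 = 43 ≤ 50, payoff 13 + 18 + 18 + 16 = 65.
Best is W, T, L, N, and F with total payoff 72.

72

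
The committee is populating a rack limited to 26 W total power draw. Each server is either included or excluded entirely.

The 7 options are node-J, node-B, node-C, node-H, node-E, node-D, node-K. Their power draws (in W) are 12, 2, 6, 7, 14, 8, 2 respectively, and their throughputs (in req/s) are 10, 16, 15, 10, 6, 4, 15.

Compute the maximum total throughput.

60

This is an integer program with binary decision variables.
node-B + node-C + node-H + node-D + node-K: power draw 2 + 6 + 7 + 8 + 2 = 25 ≤ 26, throughput 16 + 15 + 10 + 4 + 15 = 60.
node-B + node-C + node-H + node-K: power draw 2 + 6 + 7 + 2 = 17 ≤ 26, throughput 16 + 15 + 10 + 15 = 56.
Best is node-B, node-C, node-H, node-D, and node-K with total throughput 60.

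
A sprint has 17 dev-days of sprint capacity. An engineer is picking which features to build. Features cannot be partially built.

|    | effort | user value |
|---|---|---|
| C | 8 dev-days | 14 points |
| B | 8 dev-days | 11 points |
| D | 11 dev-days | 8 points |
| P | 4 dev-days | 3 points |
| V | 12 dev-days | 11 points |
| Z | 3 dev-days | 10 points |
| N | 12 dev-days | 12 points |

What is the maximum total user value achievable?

Take C, P, and Z: effort 8 + 4 + 3 = 15 ≤ 17, user value 14 + 3 + 10 = 27.
No other feasible combination does better.

27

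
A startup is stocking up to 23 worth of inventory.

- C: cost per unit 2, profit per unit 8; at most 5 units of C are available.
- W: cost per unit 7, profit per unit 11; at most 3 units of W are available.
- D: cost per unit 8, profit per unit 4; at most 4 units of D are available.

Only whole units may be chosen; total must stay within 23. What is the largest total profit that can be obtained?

C has the best ratio (8/2); taking only C gives at most 5×8 = 40 (stopped by the supply cap of 5).
Mixing does better — 4×C and 2×W: cost 22 ≤ 23, profit 4·8 + 2·11 = 54.

54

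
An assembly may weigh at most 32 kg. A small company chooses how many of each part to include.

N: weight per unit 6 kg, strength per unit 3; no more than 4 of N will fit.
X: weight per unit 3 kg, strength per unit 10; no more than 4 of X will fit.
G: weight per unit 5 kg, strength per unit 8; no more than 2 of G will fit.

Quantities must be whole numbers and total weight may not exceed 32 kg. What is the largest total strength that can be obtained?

59

4×X and 2×G: weight 22 ≤ 32, strength 4·10 + 2·8 = 56.
1×N, 4×X, and 2×G: weight 28 ≤ 32, strength 1·3 + 4·10 + 2·8 = 59.
Best is 59.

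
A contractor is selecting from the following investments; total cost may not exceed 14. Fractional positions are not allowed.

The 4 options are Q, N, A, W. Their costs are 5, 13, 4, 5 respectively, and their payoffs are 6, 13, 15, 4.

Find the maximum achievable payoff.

This is a 0-1 knapsack instance.
Allowing fractional choices, the relaxed optimum would be about 26.0, but investments are indivisible.
Q + A: cost 5 + 4 = 9 ≤ 14, payoff 6 + 15 = 21.
Q + A + W: cost 5 + 4 + 5 = 14 ≤ 14, payoff 6 + 15 + 4 = 25.
A + W: cost 4 + 5 = 9 ≤ 14, payoff 15 + 4 = 19.
Best is Q, A, and W with total payoff 25.

25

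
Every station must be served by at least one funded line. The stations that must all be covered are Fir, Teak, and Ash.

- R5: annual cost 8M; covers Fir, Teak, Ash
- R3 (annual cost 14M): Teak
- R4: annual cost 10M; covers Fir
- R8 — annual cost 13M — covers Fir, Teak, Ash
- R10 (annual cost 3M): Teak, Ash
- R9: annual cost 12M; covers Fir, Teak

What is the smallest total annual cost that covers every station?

The greedy cost-per-new-station heuristic would pick R10 and R5 for 11, but a cheaper cover exists.
R5 alone covers Fir, Teak, Ash — every station.
Total annual cost: 8.
No cover costs less than 8.

8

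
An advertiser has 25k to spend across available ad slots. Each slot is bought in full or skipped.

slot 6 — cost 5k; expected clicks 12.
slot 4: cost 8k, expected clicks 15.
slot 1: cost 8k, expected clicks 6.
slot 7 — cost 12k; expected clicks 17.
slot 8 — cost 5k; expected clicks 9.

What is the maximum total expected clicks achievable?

44

Allowing fractional choices, the relaxed optimum would be about 45.9, but ad slots are indivisible.
slot 4 + slot 7 + slot 8: cost 8 + 12 + 5 = 25 ≤ 25, expected clicks 15 + 17 + 9 = 41.
slot 6 + slot 4 + slot 7: cost 5 + 8 + 12 = 25 ≤ 25, expected clicks 12 + 15 + 17 = 44.
Best is slot 6, slot 4, and slot 7 with total expected clicks 44.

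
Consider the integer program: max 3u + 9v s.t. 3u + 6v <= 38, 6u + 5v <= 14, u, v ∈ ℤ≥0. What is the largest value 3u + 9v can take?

18

The continuous relaxation peaks at (0, 2.8) with value 25.20; rounding to a feasible lattice point costs some objective.
(u,v)=(0,2): 3·0+6·2=12≤38, 6·0+5·2=10≤14, objective 18.
(u,v)=(1,1): 3·1+6·1=9≤38, 6·1+5·1=11≤14, objective 12.
The best lattice point is (0,2), giving 18.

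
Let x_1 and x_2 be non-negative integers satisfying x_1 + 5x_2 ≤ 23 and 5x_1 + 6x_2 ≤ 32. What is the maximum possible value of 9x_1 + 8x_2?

54

The continuous relaxation peaks at (6.4, 0) with value 57.60; rounding to a feasible lattice point costs some objective.
(x_1,x_2)=(6,0): 1·6+5·0=6≤23, 5·6+6·0=30≤32, objective 54.
(x_1,x_2)=(5,1): 1·5+5·1=10≤23, 5·5+6·1=31≤32, objective 53.
(x_1,x_2)=(5,0): 1·5+5·0=5≤23, 5·5+6·0=25≤32, objective 45.
No feasible integer point exceeds 54.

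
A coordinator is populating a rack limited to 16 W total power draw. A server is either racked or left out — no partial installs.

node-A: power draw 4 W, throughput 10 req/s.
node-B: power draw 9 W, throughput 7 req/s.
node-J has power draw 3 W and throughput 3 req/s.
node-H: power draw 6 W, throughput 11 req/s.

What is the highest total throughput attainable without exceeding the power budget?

24

This is a 0-1 knapsack instance.
Take node-A, node-J, and node-H: power draw 4 + 3 + 6 = 13 ≤ 16, throughput 10 + 3 + 11 = 24.
No other feasible combination does better.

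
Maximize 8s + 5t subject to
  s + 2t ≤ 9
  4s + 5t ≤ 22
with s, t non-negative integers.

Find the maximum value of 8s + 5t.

40

(s,t)=(5,0) is feasible, giving 40.
(s,t)=(4,1) is feasible, giving 37.
(s,t)=(4,0) is feasible, giving 32.
The best lattice point is (5,0), giving 40.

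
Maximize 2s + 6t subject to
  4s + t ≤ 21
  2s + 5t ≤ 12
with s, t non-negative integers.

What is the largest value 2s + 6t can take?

14

(s,t)=(1,2): 4·1+1·2=6≤21, 2·1+5·2=12≤12, objective 14.
(s,t)=(0,2): 4·0+1·2=2≤21, 2·0+5·2=10≤12, objective 12.
(s,t)=(2,1): 4·2+1·1=9≤21, 2·2+5·1=9≤12, objective 10.
Maximum is 14 at (s,t)=(1,2).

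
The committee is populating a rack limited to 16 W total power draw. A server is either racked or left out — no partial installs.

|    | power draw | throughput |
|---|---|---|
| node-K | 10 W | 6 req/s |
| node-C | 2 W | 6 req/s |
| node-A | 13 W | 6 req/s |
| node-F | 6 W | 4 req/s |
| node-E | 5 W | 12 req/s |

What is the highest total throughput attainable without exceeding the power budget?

22

This is a 0-1 knapsack instance.
node-C + node-F + node-E: power draw 2 + 6 + 5 = 13 ≤ 16, throughput 6 + 4 + 12 = 22.
node-K + node-E: power draw 10 + 5 = 15 ≤ 16, throughput 6 + 12 = 18.
node-C + node-E: power draw 2 + 5 = 7 ≤ 16, throughput 6 + 12 = 18.
Best is node-C, node-F, and node-E with total throughput 22.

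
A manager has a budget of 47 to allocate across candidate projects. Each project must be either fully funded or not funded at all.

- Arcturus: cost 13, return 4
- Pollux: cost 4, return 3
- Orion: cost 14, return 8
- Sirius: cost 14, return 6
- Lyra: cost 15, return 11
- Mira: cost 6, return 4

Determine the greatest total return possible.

Arcturus + Pollux + Orion + Lyra: cost 13 + 4 + 14 + 15 = 46 ≤ 47, return 4 + 3 + 8 + 11 = 26.
Pollux + Orion + Sirius + Lyra: cost 4 + 14 + 14 + 15 = 47 ≤ 47, return 3 + 8 + 6 + 11 = 28.
Pollux + Orion + Lyra + Mira: cost 4 + 14 + 15 + 6 = 39 ≤ 47, return 3 + 8 + 11 + 4 = 26.
Best is Pollux, Orion, Sirius, and Lyra with total return 28.

28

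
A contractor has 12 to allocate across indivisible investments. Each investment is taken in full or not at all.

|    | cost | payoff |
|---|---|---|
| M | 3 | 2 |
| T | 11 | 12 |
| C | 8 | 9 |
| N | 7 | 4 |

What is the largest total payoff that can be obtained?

Take T: cost 11 ≤ 12, payoff 12.
No other feasible combination does better.

12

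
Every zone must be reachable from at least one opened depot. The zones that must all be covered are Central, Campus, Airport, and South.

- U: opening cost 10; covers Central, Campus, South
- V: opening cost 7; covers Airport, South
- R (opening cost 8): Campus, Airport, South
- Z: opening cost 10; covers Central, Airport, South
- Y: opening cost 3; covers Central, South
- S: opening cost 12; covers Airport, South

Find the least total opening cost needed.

11

Choose R and Y: together they cover Central, Campus, Airport, South — every zone.
Total opening cost: 8 + 3 = 11.
No cover costs less than 11.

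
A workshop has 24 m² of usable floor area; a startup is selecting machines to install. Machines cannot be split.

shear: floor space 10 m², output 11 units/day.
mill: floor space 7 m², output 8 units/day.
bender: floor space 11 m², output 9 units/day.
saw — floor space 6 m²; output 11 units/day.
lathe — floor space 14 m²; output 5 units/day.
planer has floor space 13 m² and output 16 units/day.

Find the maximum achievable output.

30

This is a 0-1 knapsack instance.
Take shear, mill, and saw: floor space 10 + 7 + 6 = 23 ≤ 24, output 11 + 8 + 11 = 30.
No other feasible combination does better.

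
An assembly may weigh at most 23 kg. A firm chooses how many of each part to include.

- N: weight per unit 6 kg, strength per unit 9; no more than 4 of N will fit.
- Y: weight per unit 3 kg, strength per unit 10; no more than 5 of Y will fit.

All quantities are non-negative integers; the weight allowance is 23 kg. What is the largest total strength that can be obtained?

Take 1×N and 5×Y: weight 21 ≤ 23, strength 1·9 + 5·10 = 59.
Y has the best ratio (10/3) and is taken to its limit of 5; remaining capacity is filled optimally with the others.

59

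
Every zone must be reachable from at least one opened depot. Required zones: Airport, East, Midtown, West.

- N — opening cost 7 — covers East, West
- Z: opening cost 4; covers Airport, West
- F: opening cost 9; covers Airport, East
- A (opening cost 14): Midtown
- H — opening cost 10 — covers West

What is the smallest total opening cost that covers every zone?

Choose N, Z, and A: together they cover Airport, East, Midtown, West — every zone.
Total opening cost: 7 + 4 + 14 = 25.
No cover costs less than 25.

25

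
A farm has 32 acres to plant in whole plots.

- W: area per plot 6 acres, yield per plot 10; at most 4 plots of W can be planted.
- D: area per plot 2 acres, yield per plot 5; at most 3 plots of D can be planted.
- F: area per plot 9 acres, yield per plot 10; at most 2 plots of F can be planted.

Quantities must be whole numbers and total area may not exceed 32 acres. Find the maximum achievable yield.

55

Take 4×W and 3×D: area 30 ≤ 32, yield 4·10 + 3·5 = 55.
D has the best ratio (5/2) and is taken to its limit of 3; remaining capacity is filled optimally with the others.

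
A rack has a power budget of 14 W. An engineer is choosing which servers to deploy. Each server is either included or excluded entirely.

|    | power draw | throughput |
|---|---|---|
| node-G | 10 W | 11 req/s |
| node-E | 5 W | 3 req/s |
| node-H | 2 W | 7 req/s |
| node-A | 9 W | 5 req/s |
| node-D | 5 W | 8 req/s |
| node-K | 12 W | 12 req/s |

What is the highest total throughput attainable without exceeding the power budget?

19

node-G + node-H: power draw 10 + 2 = 12 ≤ 14, throughput 11 + 7 = 18.
node-H + node-K: power draw 2 + 12 = 14 ≤ 14, throughput 7 + 12 = 19.
Best is node-H and node-K with total throughput 19.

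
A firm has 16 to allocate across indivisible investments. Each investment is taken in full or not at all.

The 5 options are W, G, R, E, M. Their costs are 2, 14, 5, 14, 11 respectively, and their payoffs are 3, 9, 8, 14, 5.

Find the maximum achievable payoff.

R + M: cost 5 + 11 = 16 ≤ 16, payoff 8 + 5 = 13.
E: cost 14 ≤ 16, payoff 14.
W + E: cost 2 + 14 = 16 ≤ 16, payoff 3 + 14 = 17.
Best is W and E with total payoff 17.

17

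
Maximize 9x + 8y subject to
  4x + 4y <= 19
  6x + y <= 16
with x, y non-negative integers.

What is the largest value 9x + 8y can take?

34

(x,y)=(2,2): 4·2+4·2=16≤19, 6·2+1·2=14≤16, objective 34.
(x,y)=(1,3): 4·1+4·3=16≤19, 6·1+1·3=9≤16, objective 33.
(x,y)=(2,1): 4·2+4·1=12≤19, 6·2+1·1=13≤16, objective 26.
No feasible integer point exceeds 34.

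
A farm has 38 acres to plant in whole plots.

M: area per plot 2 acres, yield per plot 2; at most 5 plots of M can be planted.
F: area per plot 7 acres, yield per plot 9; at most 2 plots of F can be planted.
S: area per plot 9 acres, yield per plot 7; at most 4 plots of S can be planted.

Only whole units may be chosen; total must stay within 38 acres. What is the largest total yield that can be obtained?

38

2×M, 2×F, and 2×S: area 36 ≤ 38, yield 2·2 + 2·9 + 2·7 = 36.
3×M, 2×F, and 2×S: area 38 ≤ 38, yield 3·2 + 2·9 + 2·7 = 38.
Best is 38.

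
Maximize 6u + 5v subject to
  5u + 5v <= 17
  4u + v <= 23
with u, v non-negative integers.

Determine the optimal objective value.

18

(u,v)=(3,0): 5·3+5·0=15≤17, 4·3+1·0=12≤23, objective 18.
(u,v)=(2,1): 5·2+5·1=15≤17, 4·2+1·1=9≤23, objective 17.
(u,v)=(2,0): 5·2+5·0=10≤17, 4·2+1·0=8≤23, objective 12.
The best lattice point is (3,0), giving 18.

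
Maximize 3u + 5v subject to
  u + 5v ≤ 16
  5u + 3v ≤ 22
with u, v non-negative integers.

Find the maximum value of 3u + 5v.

(u,v)=(3,2): 1·3+5·2=13≤16, 5·3+3·2=21≤22, objective 19.
(u,v)=(1,3): 1·1+5·3=16≤16, 5·1+3·3=14≤22, objective 18.
(u,v)=(2,2): 1·2+5·2=12≤16, 5·2+3·2=16≤22, objective 16.
No feasible integer point exceeds 19.

19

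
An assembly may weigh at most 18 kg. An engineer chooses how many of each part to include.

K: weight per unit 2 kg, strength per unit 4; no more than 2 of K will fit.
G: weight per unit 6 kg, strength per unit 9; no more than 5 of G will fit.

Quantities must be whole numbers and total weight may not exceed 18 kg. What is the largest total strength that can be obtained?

This is a bounded integer knapsack.
3×G: weight 18 ≤ 18, strength 3·9 = 27.
2×K and 2×G: weight 16 ≤ 18, strength 2·4 + 2·9 = 26.
Best is 27.

27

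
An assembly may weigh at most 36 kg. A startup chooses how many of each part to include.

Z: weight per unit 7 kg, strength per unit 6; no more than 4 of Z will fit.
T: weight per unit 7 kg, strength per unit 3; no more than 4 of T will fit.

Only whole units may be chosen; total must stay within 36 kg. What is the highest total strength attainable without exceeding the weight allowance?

27

This is a bounded integer knapsack.
3×Z and 2×T: weight 35 ≤ 36, strength 3·6 + 2·3 = 24.
4×Z and 1×T: weight 35 ≤ 36, strength 4·6 + 1·3 = 27.
Best is 27.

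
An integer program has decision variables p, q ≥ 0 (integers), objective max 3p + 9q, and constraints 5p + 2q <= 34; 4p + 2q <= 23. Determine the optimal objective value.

99

Relaxing integrality, the LP optimum is 103.50 at (p,q) = (0, 11.5), which is not an integer point.
(p,q)=(0,11): 5·0+2·11=22≤34, 4·0+2·11=22≤23, objective 99.
(p,q)=(0,10): 5·0+2·10=20≤34, 4·0+2·10=20≤23, objective 90.
No feasible integer point exceeds 99.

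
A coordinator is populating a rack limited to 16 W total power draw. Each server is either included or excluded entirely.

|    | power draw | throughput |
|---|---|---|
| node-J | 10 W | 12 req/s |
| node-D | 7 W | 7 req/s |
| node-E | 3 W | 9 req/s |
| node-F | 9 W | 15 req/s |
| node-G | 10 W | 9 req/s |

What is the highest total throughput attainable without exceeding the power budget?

24

node-E + node-F: power draw 3 + 9 = 12 ≤ 16, throughput 9 + 15 = 24.
node-D + node-F: power draw 7 + 9 = 16 ≤ 16, throughput 7 + 15 = 22.
node-J + node-E: power draw 10 + 3 = 13 ≤ 16, throughput 12 + 9 = 21.
Best is node-E and node-F with total throughput 24.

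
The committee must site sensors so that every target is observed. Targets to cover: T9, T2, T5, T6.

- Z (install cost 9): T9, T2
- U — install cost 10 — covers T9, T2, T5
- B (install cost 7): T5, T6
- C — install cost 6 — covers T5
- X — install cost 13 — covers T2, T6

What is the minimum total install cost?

16

This is a weighted set-cover instance.
The greedy cost-per-new-target heuristic would pick U and B for 17, but a cheaper cover exists.
Choose Z and B: together they cover T9, T2, T5, T6 — every target.
Total install cost: 9 + 7 = 16.
No cover costs less than 16.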